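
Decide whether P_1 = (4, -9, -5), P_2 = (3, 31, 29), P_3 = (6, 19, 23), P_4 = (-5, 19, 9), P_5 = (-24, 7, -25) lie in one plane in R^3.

No

The plane through P_1, P_2, P_3 has normal n = P_1P_2 × P_1P_3 = (168, 96, -108) and equation n·P = 348.
Checking the remaining points: n·P_4 = 12, n·P_5 = -660.
Since n·P_4 = 12 ≠ 348, P_4 is off the plane and the points are not all coplanar.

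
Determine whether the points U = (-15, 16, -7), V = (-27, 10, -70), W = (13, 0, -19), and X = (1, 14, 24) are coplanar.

A normal to the plane through U, V, W is n = UV × UW = (-936, -1908, 360).
The plane has equation n·P = -19008. For X: n·X = -19008.
Equal, so X lies in the plane and all four are coplanar.

Yes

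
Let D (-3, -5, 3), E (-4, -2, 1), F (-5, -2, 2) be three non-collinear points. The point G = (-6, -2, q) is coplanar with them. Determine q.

A normal to the plane is n = DE × DF = (3, 3, 3).
G lies in the plane iff n · DG = 0.
This gives (3)q + (-9) = 0, so q = 3.

3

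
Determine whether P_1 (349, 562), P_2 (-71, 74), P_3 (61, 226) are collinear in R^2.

No

P_1P_2 = (-420, -488), P_1P_3 = (-288, -336).
det[P_1P_2; P_1P_3] = (-420)(-336) − (-488)(-288) = 576.
The determinant is nonzero, so they are not collinear.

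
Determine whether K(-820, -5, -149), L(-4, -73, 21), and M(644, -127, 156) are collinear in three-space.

Yes

KL = (816, -68, 170), KM = (1464, -122, 305).
Each component of KM is 61/34 times the corresponding component of KL, so KM = 61/34·KL and the points are collinear.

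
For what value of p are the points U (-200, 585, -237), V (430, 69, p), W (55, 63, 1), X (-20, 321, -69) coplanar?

351

Coplanarity ⇔ det[UV; UW; UX] = 0.
Expanding, this is linear in p: (26640)p + (-9350640) = 0.
So p = 351.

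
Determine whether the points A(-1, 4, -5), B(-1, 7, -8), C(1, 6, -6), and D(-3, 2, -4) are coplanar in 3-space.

A normal to the plane through A, B, C is n = AB × AC = (3, -6, -6).
The plane has equation n·P = 3. For D: n·D = 3.
Equal, so D lies in the plane and all four are coplanar.

Yes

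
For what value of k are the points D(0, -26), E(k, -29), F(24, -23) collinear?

-24

Collinearity: (E − D) must be parallel to (F − D) = (24, 3).
Cross-multiplying the components: (k − 0)·(3) = (-3)·(24).
Solving gives k = -24.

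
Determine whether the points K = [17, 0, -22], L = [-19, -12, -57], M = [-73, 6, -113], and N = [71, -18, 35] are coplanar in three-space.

No

With K as base: KL = (-36, -12, -35), KM = (-90, 6, -91), KN = (54, -18, 57).
KM × KN = (-1296, 216, 1296).
KL · (KM × KN) = -1296.
Since -1296 ≠ 0, the four points are not coplanar.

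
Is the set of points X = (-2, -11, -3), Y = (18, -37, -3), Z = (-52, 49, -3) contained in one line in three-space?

No

XY = (20, -26, 0), XZ = (-50, 60, 0).
XY × XZ = (0, 0, -100).
The cross product is nonzero, so the points do not lie on one line.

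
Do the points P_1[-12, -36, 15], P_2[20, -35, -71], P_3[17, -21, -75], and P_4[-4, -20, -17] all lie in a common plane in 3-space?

A normal to the plane through P_1, P_2, P_3 is n = P_1P_2 × P_1P_3 = (1200, 386, 451).
The plane has equation n·P = -21531. For P_4: n·P_4 = -20187.
-20187 ≠ -21531, so P_4 is off the plane.

No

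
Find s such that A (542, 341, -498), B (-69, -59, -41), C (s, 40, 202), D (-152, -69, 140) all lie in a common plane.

Coplanarity ⇔ det[AB; AC; AD] = 0.
Expanding, this is linear in s: (67830)s + (4069800) = 0.
So s = -60.

-60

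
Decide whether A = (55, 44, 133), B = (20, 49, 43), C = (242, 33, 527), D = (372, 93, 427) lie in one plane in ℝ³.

Yes

The four points are coplanar iff the 3×3 determinant with rows AB, AC, AD is zero.
Rows: (-35, 5, -90), (187, -11, 394), (317, 49, 294).
Expanding along the first row: (-35)(-22540) − (5)(-69920) + (-90)(12650) = 0.
Zero determinant ⇒ coplanar.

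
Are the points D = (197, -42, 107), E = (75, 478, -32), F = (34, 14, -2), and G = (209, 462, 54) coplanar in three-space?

Yes

A normal to the plane through D, E, F is n = DE × DF = (-48896, 9359, 77928).
The plane has equation n·P = -1687294. For G: n·G = -1687294.
Equal, so G lies in the plane and all four are coplanar.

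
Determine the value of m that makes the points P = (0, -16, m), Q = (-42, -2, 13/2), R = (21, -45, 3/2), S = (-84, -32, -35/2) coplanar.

10

Coplanarity ⇔ det[PQ; PR; PS] = 0.
Expanding, this is linear in m: (3696)m + (-36960) = 0.
So m = 10.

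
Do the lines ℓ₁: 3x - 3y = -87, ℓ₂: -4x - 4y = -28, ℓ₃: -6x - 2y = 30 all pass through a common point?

Intersecting ℓ₁ and ℓ₂: solving the 2×2 system gives (x, y) = (-11, 18).
Substitute into ℓ₃: (-6)(-11) + (-2)(18) = 30.
This equals 30, so (-11, 18) lies on all three lines and they are concurrent.

Yes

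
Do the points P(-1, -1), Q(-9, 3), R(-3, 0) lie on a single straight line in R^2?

Yes

PQ = (-8, 4), PR = (-2, 1).
Twice the signed area of △PQR is (-8)(1) − (4)(-2) = 0.
The triangle is degenerate (zero area), so the points are collinear.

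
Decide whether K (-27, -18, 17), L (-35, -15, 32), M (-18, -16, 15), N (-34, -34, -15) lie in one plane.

No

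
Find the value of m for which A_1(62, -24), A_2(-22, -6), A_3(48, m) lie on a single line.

-21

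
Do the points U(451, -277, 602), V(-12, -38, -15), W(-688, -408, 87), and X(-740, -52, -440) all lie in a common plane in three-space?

No

With U as base: UV = (-463, 239, -617), UW = (-1139, -131, -515), UX = (-1191, 225, -1042).
UW × UX = (252377, -573473, -412296).
UV · (UW × UX) = 476034.
Since 476034 ≠ 0, the four points are not coplanar.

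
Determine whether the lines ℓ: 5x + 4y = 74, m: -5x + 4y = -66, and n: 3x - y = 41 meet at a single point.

Intersecting ℓ and m: solving the 2×2 system gives (x, y) = (14, 1).
Substitute into n: (3)(14) + (-1)(1) = 41.
This equals 41, so (14, 1) lies on all three lines and they are concurrent.

Yes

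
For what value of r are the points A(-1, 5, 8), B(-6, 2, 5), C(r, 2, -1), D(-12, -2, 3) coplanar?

-8

Coplanarity ⇔ det[AB; AC; AD] = 0.
Expanding, this is linear in r: (6)r + (48) = 0.
So r = -8.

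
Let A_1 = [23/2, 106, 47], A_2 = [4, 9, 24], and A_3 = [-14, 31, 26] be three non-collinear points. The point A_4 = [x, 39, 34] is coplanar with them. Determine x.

24

The plane through A_1, A_2, A_3 has equation 312x + 429y − 1911z = -40755.
Substituting A_4: (312)x + (-48243) = -40755, so x = 24.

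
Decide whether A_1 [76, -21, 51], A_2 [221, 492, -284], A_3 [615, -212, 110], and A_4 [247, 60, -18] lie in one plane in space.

No

With A_1 as base: A_1A_2 = (145, 513, -335), A_1A_3 = (539, -191, 59), A_1A_4 = (171, 81, -69).
A_1A_3 × A_1A_4 = (8400, 47280, 76320).
A_1A_2 · (A_1A_3 × A_1A_4) = -94560.
Since -94560 ≠ 0, the four points are not coplanar.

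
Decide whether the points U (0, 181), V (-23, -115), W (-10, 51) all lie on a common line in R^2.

No

UV = (-23, -296), UW = (-10, -130).
If collinear, UW would be a scalar multiple of UV. But (-23)·(-130) ≠ (-296)·(-10) (difference 30), so they are not parallel; the points are not collinear.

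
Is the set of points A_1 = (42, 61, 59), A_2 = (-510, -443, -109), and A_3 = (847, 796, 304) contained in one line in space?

Yes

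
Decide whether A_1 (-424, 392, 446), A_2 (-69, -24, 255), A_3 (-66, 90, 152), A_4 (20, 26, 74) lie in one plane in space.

Yes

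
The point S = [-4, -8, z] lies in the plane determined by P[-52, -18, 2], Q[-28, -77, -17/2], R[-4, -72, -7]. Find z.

A normal to the plane is n = PQ × PR = (-36, -288, 1536).
S lies in the plane iff n · PS = 0.
This gives (1536)z + (-7680) = 0, so z = 5.

5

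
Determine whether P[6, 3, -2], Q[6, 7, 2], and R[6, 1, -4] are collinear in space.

Yes

PQ = (0, 4, 4), PR = (0, -2, -2).
Each component of PR is -1/2 times the corresponding component of PQ, so PR = -1/2·PQ and the points are collinear.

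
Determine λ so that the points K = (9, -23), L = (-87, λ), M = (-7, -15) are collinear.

25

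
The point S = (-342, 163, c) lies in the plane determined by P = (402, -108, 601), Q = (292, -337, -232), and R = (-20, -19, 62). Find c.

-36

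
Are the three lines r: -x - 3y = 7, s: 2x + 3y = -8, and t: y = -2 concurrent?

Yes

The three lines meet at one point iff the augmented coefficient matrix [aᵢ bᵢ cᵢ] has rank < 3, i.e. its determinant vanishes.
Here the determinant is 0.
It vanishes, so the lines are concurrent at (-1, -2).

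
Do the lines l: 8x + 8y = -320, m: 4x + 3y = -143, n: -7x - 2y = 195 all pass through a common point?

Intersecting l and m: solving the 2×2 system gives (x, y) = (-23, -17).
Substitute into n: (-7)(-23) + (-2)(-17) = 195.
This equals 195, so (-23, -17) lies on all three lines and they are concurrent.

Yes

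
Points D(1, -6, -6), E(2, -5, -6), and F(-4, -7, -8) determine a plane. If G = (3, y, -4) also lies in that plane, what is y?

Coplanarity requires DE · (DF × DG) = 0.
DE = (1, 1, 0), DF = (-5, -1, -2); the triple product is linear in y with coefficient 2 and constant term 16.
Setting it to zero: y = -8.

-8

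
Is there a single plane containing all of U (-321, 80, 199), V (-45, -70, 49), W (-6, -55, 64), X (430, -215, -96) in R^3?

Yes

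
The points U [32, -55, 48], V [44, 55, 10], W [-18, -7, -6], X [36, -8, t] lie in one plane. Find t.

31

The points are coplanar iff UV · (UW × UX) = 0.
Expanding, this is linear in t: (6076)t + (-188356) = 0.
So t = 31.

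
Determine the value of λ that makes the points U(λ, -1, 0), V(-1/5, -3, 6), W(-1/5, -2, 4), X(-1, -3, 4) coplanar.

Coplanarity ⇔ det[UV; UW; UX] = 0.
Expanding, this is linear in λ: (2)λ + (2) = 0.
So λ = -1.

-1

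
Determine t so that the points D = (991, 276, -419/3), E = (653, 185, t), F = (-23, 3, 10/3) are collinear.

Direction DF = (-1014, -273, 143). From the x-coordinate of E, the parameter along the line is τ = (653 − 991)/(-1014) = 1/3.
Then t = (-419/3) + 1/3·(143) = -92.

-92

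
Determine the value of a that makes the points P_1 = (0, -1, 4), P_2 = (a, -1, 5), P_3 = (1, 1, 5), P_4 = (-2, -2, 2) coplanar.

1

The points are coplanar iff P_1P_2 · (P_1P_3 × P_1P_4) = 0.
Expanding, this is linear in a: (-3)a + (3) = 0.
So a = 1.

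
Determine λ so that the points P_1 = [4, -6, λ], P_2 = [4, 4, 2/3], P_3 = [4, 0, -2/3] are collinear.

Direction P_2P_3 = (0, -4, -4/3). From the y-coordinate of P_1, the parameter along the line is τ = (-6 − 4)/(-4) = 5/2.
Then λ = 2/3 + 5/2·(-4/3) = -8/3.

-8/3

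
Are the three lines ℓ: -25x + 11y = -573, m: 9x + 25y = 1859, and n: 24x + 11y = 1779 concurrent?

No

Intersecting ℓ and m: solving the 2×2 system gives (x, y) = (17387/362, 20659/362).
Substitute into n: (24)(17387/362) + (11)(20659/362) = 644537/362.
But n requires 1779 ≠ 644537/362, so the three lines have no common point.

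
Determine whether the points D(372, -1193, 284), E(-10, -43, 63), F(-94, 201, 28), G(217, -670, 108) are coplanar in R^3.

Yes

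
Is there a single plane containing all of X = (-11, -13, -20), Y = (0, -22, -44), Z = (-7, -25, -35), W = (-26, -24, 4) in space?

No

A normal to the plane through X, Y, Z is n = XY × XZ = (-153, 69, -96).
The plane has equation n·P = 2706. For W: n·W = 1938.
1938 ≠ 2706, so W is off the plane.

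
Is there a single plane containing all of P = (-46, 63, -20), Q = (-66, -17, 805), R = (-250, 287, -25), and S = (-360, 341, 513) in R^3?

The four points are coplanar iff the 3×3 determinant with rows PQ, PR, PS is zero.
Rows: (-20, -80, 825), (-204, 224, -5), (-314, 278, 533).
Expanding along the first row: (-20)(120782) − (-80)(-110302) + (825)(13624) = 0.
Zero determinant ⇒ coplanar.

Yes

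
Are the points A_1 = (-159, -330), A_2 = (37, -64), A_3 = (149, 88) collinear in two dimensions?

A_1A_2 = (196, 266), A_1A_3 = (308, 418).
Twice the signed area of △A_1A_2A_3 is (196)(418) − (266)(308) = 0.
The triangle is degenerate (zero area), so the points are collinear.

Yes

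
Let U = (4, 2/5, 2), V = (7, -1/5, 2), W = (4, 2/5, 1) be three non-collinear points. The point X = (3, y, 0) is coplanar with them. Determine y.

A normal to the plane is n = UV × UW = (3/5, 3, 0).
X lies in the plane iff n · UX = 0.
This gives (3)y + (-9/5) = 0, so y = 3/5.

3/5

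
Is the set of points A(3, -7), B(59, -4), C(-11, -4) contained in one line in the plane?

AB = (56, 3), AC = (-14, 3).
If collinear, AC would be a scalar multiple of AB. But (56)·(3) ≠ (3)·(-14) (difference 210), so they are not parallel; the points are not collinear.

No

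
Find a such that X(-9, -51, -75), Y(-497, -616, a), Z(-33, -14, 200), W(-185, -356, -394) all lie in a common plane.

Coplanarity ⇔ det[XY; XZ; XW] = 0.
Expanding, this is linear in a: (13832)a + (-2462096) = 0.
So a = 178.

178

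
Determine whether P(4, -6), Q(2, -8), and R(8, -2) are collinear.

Yes

PQ = (-2, -2), PR = (4, 4).
Twice the signed area of △PQR is (-2)(4) − (-2)(4) = 0.
The triangle is degenerate (zero area), so the points are collinear.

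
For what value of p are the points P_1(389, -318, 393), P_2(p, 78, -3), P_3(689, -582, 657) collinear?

-61

Direction P_1P_3 = (300, -264, 264). From the y-coordinate of P_2, the parameter along the line is τ = (78 − (-318))/(-264) = -3/2.
Then p = 389 + (-3/2)·(300) = -61.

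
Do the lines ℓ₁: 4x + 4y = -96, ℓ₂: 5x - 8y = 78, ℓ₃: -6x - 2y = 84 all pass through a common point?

No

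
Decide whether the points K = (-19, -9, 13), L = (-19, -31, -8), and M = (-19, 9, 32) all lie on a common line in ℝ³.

KL = (0, -22, -21), KM = (0, 18, 19).
Comparing components 2 and 3: (-22)(19) − (-21)(18) = -40 ≠ 0, so KL and KM are not parallel and the points are not collinear.

No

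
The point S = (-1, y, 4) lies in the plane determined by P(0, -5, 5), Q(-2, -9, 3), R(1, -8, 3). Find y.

-7

A normal to the plane is n = PQ × PR = (2, -6, 10).
S lies in the plane iff n · PS = 0.
This gives (-6)y + (-42) = 0, so y = -7.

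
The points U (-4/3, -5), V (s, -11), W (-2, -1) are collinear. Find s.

-1/3

Collinearity: (V − U) must be parallel to (W − U) = (-2/3, 4).
Cross-multiplying the components: (s − (-4/3))·(4) = (-6)·(-2/3).
Solving gives s = -1/3.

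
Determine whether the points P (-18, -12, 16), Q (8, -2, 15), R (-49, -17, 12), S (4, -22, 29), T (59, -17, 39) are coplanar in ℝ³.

Yes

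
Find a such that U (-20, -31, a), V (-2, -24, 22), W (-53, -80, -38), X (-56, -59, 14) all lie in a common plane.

Coplanarity ⇔ det[UV; UW; UX] = 0.
Expanding, this is linear in a: (1239)a + (-37170) = 0.
So a = 30.

30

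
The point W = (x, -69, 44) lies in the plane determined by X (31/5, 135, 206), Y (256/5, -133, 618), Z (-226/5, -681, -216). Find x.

-13

Coplanarity requires XY · (XZ × XW) = 0.
XY = (45, -268, 412), XZ = (-257/5, -816, -422); the triple product is linear in x with coefficient 449288 and constant term 5840744.
Setting it to zero: x = -13.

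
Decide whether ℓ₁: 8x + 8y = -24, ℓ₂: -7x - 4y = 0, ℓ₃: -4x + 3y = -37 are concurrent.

Yes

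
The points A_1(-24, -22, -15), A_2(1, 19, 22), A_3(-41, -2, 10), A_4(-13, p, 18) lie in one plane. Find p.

The points are coplanar iff A_1A_2 · (A_1A_3 × A_1A_4) = 0.
Expanding, this is linear in p: (-1254)p + (15048) = 0.
So p = 12.

12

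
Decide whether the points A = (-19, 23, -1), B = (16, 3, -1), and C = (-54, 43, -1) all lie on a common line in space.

AB = (35, -20, 0), AC = (-35, 20, 0).
AB × AC = (0, 0, 0).
The cross product vanishes, so the three points are collinear.

Yes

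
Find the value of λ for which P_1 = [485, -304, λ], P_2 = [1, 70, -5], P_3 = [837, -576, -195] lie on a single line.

Direction P_2P_3 = (836, -646, -190). From the x-coordinate of P_1, the parameter along the line is τ = (485 − 1)/836 = 11/19.
Then λ = (-5) + 11/19·(-190) = -115.

-115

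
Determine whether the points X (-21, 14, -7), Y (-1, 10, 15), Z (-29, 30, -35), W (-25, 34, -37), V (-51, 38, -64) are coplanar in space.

Yes

The plane through X, Y, Z has normal n = XY × XZ = (-240, 384, 288) and equation n·P = 8400.
Checking the remaining points: n·W = 8400, n·V = 8400.
All equal 8400, so all 5 points lie in one plane.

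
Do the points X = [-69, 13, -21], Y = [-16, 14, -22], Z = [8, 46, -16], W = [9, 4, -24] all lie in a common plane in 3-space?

No

The four points are coplanar iff the 3×3 determinant with rows XY, XZ, XW is zero.
Rows: (53, 1, -1), (77, 33, 5), (78, -9, -3).
Expanding along the first row: (53)(-54) − (1)(-621) + (-1)(-3267) = 1026.
Nonzero ⇒ not coplanar.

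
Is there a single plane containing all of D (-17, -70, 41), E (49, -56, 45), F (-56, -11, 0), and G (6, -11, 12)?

The four points are coplanar iff the 3×3 determinant with rows DE, DF, DG is zero.
Rows: (66, 14, 4), (-39, 59, -41), (23, 59, -29).
Expanding along the first row: (66)(708) − (14)(2074) + (4)(-3658) = 3060.
Nonzero ⇒ not coplanar.

No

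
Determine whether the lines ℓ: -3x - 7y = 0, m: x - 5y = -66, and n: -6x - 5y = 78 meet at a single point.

No

The three lines meet at one point iff the augmented coefficient matrix [aᵢ bᵢ cᵢ] has rank < 3, i.e. its determinant vanishes.
Here the determinant is -66.
Nonzero, so no common point exists.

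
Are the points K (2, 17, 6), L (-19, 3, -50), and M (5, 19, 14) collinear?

Yes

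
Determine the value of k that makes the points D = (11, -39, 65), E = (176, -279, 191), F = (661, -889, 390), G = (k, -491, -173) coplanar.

579

Normal to plane DEF: n = (29100, 28275, 15750); plane equation n·P = 241125.
Requiring n·G = 241125: (29100)k + (-16607775) = 241125.
So k = 579.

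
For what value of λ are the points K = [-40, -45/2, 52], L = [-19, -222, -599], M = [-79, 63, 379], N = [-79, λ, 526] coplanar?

221/2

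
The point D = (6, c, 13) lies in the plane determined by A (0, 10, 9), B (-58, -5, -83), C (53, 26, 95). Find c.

A normal to the plane is n = AB × AC = (182, 112, -133).
D lies in the plane iff n · AD = 0.
This gives (112)c + (-560) = 0, so c = 5.

5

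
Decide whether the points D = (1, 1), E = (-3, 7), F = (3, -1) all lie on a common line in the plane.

No

DE = (-4, 6), DF = (2, -2).
Twice the signed area of △DEF is (-4)(-2) − (6)(2) = -4.
The area is nonzero, so the three points are not collinear.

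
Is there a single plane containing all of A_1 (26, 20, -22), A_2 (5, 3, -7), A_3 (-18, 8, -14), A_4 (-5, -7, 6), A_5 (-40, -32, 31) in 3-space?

The plane through A_1, A_2, A_3 has normal n = A_1A_2 × A_1A_3 = (44, -492, -496) and equation n·P = 2216.
Checking the remaining points: n·A_4 = 248, n·A_5 = -1392.
Since n·A_4 = 248 ≠ 2216, A_4 is off the plane and the points are not all coplanar.

No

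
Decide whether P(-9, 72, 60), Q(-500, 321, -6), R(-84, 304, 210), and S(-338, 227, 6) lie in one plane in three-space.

Yes

The four points are coplanar iff the 3×3 determinant with rows PQ, PR, PS is zero.
Rows: (-491, 249, -66), (-75, 232, 150), (-329, 155, -54).
Expanding along the first row: (-491)(-35778) − (249)(53400) + (-66)(64703) = 0.
Zero determinant ⇒ coplanar.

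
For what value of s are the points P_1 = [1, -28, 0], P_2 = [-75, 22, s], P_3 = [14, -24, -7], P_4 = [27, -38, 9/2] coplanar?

-69/2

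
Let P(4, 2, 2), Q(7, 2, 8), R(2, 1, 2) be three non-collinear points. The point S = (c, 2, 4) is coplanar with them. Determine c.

A normal to the plane is n = PQ × PR = (6, -12, -3).
S lies in the plane iff n · PS = 0.
This gives (6)c + (-30) = 0, so c = 5.

5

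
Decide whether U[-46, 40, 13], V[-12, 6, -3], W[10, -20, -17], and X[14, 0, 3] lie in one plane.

With U as base: UV = (34, -34, -16), UW = (56, -60, -30), UX = (60, -40, -10).
UW × UX = (-600, -1240, 1360).
UV · (UW × UX) = 0.
The scalar triple product vanishes, so the four points are coplanar.

Yes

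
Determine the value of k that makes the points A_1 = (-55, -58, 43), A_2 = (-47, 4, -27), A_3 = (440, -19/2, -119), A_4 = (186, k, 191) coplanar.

-481/2

Coplanarity ⇔ det[A_1A_2; A_1A_3; A_1A_4] = 0.
Expanding, this is linear in k: (-33354)k + (-8021637) = 0.
So k = -481/2.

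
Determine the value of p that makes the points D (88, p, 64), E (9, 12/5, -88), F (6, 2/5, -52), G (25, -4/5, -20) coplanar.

-18/5

Coplanarity ⇔ det[DE; DF; DG] = 0.
Expanding, this is linear in p: (-780)p + (-2808) = 0.
So p = -18/5.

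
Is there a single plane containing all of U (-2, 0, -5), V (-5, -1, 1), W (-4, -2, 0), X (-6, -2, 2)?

With U as base: UV = (-3, -1, 6), UW = (-2, -2, 5), UX = (-4, -2, 7).
UW × UX = (-4, -6, -4).
UV · (UW × UX) = -6.
Since -6 ≠ 0, the four points are not coplanar.

No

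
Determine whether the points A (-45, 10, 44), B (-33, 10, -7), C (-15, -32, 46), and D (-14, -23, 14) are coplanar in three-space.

Yes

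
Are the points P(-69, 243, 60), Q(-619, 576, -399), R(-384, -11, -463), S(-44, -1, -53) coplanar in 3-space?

Yes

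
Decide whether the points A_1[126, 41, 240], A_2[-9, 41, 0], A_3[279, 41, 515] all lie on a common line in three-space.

No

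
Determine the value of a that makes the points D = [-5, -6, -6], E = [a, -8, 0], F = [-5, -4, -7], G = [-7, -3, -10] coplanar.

-1

Normal to plane DFG: n = (-5, 2, 4); plane equation n·P = -11.
Requiring n·E = -11: (-5)a + (-16) = -11.
So a = -1.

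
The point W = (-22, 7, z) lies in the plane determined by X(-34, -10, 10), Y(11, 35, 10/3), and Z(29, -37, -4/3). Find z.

The plane through X, Y, Z has equation −690x + 90y − 4050z = -17940.
Substituting W: (-4050)z + (15810) = -17940, so z = 25/3.

25/3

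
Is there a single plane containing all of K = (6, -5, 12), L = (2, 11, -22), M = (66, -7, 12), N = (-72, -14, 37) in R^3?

No

A normal to the plane through K, L, M is n = KL × KM = (-68, -2040, -952).
The plane has equation n·P = -1632. For N: n·N = -1768.
-1768 ≠ -1632, so N is off the plane.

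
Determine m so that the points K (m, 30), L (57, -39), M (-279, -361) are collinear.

129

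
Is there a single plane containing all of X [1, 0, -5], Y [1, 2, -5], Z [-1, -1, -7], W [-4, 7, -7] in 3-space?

No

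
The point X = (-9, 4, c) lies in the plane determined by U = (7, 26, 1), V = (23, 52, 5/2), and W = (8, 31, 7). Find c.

13/2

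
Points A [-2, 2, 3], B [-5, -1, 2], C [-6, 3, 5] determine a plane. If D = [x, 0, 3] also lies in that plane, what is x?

A normal to the plane is n = AB × AC = (-5, 10, -15).
D lies in the plane iff n · AD = 0.
This gives (-5)x + (-30) = 0, so x = -6.

-6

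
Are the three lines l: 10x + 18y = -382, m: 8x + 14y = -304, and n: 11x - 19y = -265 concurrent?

The three lines meet at one point iff the augmented coefficient matrix [aᵢ bᵢ cᵢ] has rank < 3, i.e. its determinant vanishes.
Here the determinant is 0.
It vanishes, so the lines are concurrent at (-31, -4).

Yes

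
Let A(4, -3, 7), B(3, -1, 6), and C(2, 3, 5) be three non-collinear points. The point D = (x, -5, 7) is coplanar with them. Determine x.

4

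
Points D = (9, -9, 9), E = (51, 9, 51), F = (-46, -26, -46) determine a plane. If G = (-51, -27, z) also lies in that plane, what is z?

The plane through D, E, F has equation −276x + 276z = 0.
Substituting G: (276)z + (14076) = 0, so z = -51.

-51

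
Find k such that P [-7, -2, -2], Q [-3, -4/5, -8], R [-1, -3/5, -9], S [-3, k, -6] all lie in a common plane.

-6/5

Coplanarity ⇔ det[PQ; PR; PS] = 0.
Expanding, this is linear in k: (-8)k + (-48/5) = 0.
So k = -6/5.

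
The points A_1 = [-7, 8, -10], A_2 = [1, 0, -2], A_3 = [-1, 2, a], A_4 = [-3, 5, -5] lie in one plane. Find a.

Normal to plane A_1A_2A_4: n = (-16, -8, 8); plane equation n·P = -32.
Requiring n·A_3 = -32: (8)a + (0) = -32.
So a = -4.

-4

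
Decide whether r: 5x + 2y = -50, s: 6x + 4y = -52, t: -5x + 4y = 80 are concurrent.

Yes

Intersecting r and s: solving the 2×2 system gives (x, y) = (-12, 5).
Substitute into t: (-5)(-12) + (4)(5) = 80.
This equals 80, so (-12, 5) lies on all three lines and they are concurrent.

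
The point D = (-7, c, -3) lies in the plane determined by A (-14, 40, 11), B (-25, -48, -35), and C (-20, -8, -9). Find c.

96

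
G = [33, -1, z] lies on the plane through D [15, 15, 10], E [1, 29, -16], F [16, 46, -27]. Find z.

41

A normal to the plane is n = DE × DF = (288, -544, -448).
G lies in the plane iff n · DG = 0.
This gives (-448)z + (18368) = 0, so z = 41.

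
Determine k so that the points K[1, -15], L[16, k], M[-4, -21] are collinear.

The three points are collinear iff det[KL; KM] = 0.
This determinant is linear in k: (5)k + (-15) = 0, so k = 3.

3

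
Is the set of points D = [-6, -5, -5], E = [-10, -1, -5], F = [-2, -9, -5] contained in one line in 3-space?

Yes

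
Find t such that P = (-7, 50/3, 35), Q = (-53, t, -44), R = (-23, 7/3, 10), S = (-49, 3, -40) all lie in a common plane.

-19/3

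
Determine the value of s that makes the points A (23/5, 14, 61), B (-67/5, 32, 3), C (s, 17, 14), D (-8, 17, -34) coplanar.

The points are coplanar iff AB · (AC × AD) = 0.
Expanding, this is linear in s: (1536)s + (19968/5) = 0.
So s = -13/5.

-13/5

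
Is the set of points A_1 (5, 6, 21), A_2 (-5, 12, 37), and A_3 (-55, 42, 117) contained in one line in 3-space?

Yes

A_1A_2 = (-10, 6, 16), A_1A_3 = (-60, 36, 96).
A_1A_2 × A_1A_3 = (0, 0, 0).
The cross product vanishes, so the three points are collinear.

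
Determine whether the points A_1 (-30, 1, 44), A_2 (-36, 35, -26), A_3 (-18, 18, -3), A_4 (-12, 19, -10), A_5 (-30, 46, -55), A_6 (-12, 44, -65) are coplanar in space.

Yes

The plane through A_1, A_2, A_3 has normal n = A_1A_2 × A_1A_3 = (-408, -1122, -510) and equation n·P = -11322.
Checking the remaining points: n·A_4 = -11322, n·A_5 = -11322, n·A_6 = -11322.
All equal -11322, so all 6 points lie in one plane.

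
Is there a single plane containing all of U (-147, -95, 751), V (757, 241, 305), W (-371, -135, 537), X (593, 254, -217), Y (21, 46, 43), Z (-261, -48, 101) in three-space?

No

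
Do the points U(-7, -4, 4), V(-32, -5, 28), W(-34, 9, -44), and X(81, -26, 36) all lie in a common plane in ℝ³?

No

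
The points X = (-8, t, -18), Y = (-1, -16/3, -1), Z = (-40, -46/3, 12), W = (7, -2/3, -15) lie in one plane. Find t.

The points are coplanar iff XY · (XZ × XW) = 0.
Expanding, this is linear in t: (442)t + (3536/3) = 0.
So t = -8/3.

-8/3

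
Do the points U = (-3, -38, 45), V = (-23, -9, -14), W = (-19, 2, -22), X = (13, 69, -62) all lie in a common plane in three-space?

No

With U as base: UV = (-20, 29, -59), UW = (-16, 40, -67), UX = (16, 107, -107).
UW × UX = (2889, -2784, -2352).
UV · (UW × UX) = 252.
Since 252 ≠ 0, the four points are not coplanar.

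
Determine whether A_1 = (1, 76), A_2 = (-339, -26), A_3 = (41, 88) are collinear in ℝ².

Yes

A_1A_2 = (-340, -102), A_1A_3 = (40, 12).
Twice the signed area of △A_1A_2A_3 is (-340)(12) − (-102)(40) = 0.
The triangle is degenerate (zero area), so the points are collinear.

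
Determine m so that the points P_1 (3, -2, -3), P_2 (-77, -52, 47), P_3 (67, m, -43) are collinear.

38

Collinearity requires P_1P_2 × P_1P_3 = 0; each component is linear in m.
The x-component gives (-50)m + (1900) = 0, so m = 38.
The remaining components then also vanish.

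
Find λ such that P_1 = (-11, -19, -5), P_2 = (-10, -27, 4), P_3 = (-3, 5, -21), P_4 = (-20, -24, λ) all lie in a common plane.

-9

Normal to plane P_1P_2P_3: n = (-88, 88, 88); plane equation n·P = -1144.
Requiring n·P_4 = -1144: (88)λ + (-352) = -1144.
So λ = -9.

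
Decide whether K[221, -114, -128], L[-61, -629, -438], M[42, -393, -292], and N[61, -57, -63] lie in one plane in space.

A normal to the plane through K, L, M is n = KL × KM = (-2030, 9242, -13507).
The plane has equation n·P = 226678. For N: n·N = 200317.
200317 ≠ 226678, so N is off the plane.

No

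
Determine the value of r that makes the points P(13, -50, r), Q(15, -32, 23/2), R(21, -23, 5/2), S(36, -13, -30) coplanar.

5/2

Coplanarity ⇔ det[PQ; PR; PS] = 0.
Expanding, this is linear in r: (75)r + (-375/2) = 0.
So r = 5/2.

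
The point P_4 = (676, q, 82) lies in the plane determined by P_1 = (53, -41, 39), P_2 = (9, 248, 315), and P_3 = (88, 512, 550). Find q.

Coplanarity requires P_1P_2 · (P_1P_3 × P_1P_4) = 0.
P_1P_2 = (-44, 289, 276), P_1P_3 = (35, 553, 511); the triple product is linear in q with coefficient 32144 and constant term -3246544.
Setting it to zero: q = 101.

101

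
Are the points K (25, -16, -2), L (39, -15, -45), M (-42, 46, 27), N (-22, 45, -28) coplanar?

Yes

The four points are coplanar iff the 3×3 determinant with rows KL, KM, KN is zero.
Rows: (14, 1, -43), (-67, 62, 29), (-47, 61, -26).
Expanding along the first row: (14)(-3381) − (1)(3105) + (-43)(-1173) = 0.
Zero determinant ⇒ coplanar.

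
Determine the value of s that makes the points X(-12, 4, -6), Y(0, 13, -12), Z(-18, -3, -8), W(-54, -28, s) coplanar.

14

The points are coplanar iff XY · (XZ × XW) = 0.
Expanding, this is linear in s: (-30)s + (420) = 0.
So s = 14.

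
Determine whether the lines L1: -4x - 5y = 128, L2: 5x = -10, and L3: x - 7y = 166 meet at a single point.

Intersecting L1 and L2: solving the 2×2 system gives (x, y) = (-2, -24).
Substitute into L3: (1)(-2) + (-7)(-24) = 166.
This equals 166, so (-2, -24) lies on all three lines and they are concurrent.

Yes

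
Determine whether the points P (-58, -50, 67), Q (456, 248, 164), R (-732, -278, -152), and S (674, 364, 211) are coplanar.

Yes

The four points are coplanar iff the 3×3 determinant with rows PQ, PR, PS is zero.
Rows: (514, 298, 97), (-674, -228, -219), (732, 414, 144).
Expanding along the first row: (514)(57834) − (298)(63252) + (97)(-112140) = 0.
Zero determinant ⇒ coplanar.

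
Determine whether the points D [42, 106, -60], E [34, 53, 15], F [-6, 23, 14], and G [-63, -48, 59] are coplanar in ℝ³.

The four points are coplanar iff the 3×3 determinant with rows DE, DF, DG is zero.
Rows: (-8, -53, 75), (-48, -83, 74), (-105, -154, 119).
Expanding along the first row: (-8)(1519) − (-53)(2058) + (75)(-1323) = -2303.
Nonzero ⇒ not coplanar.

No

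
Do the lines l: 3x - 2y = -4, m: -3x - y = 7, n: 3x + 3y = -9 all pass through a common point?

Yes

Lines aᵢx + bᵢy = cᵢ with pairwise distinct directions are concurrent exactly when det[aᵢ bᵢ cᵢ] = 0.
Here the determinant is 0.
It vanishes, so the lines are concurrent at (-2, -1).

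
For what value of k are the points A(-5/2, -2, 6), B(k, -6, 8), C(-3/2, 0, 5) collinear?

-9/2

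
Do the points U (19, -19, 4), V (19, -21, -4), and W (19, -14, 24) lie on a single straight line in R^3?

Yes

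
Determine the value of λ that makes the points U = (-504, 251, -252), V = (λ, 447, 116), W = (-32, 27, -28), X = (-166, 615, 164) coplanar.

-118

Normal to plane UWX: n = (-174720, -120640, 247520); plane equation n·P = -4596800.
Requiring n·V = -4596800: (-174720)λ + (-25213760) = -4596800.
So λ = -118.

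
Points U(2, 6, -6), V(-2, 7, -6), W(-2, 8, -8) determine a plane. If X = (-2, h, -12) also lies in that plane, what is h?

The plane through U, V, W has equation −2x − 8y − 4z = -28.
Substituting X: (-8)h + (52) = -28, so h = 10.

10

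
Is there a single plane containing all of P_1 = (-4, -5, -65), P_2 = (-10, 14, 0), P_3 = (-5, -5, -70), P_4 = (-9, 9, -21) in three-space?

A normal to the plane through P_1, P_2, P_3 is n = P_1P_2 × P_1P_3 = (-95, -95, 19).
The plane has equation n·P = -380. For P_4: n·P_4 = -399.
-399 ≠ -380, so P_4 is off the plane.

No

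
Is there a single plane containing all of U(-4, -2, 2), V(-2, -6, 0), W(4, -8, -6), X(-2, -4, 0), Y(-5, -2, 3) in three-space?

Yes

The plane through U, V, W has normal n = UV × UW = (20, 0, 20) and equation n·P = -40.
Checking the remaining points: n·X = -40, n·Y = -40.
All equal -40, so all 5 points lie in one plane.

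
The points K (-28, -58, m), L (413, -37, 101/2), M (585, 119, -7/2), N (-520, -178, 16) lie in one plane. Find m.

13

Coplanarity ⇔ det[KL; KM; KN] = 0.
Expanding, this is linear in m: (-121296)m + (1576848) = 0.
So m = 13.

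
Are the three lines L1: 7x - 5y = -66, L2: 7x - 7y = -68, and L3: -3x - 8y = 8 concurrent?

Intersecting L1 and L2: solving the 2×2 system gives (x, y) = (-61/7, 1).
Substitute into L3: (-3)(-61/7) + (-8)(1) = 127/7.
But L3 requires 8 ≠ 127/7, so the three lines have no common point.

No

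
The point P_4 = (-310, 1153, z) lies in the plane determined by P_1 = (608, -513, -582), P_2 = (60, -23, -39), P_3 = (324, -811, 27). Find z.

-174

The plane through P_1, P_2, P_3 has equation 460224x + 179520y + 302464z = 11688384.
Substituting P_4: (302464)z + (64317120) = 11688384, so z = -174.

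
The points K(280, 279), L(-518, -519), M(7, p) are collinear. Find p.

6

Collinearity: (M − K) must be parallel to (L − K) = (-798, -798).
Cross-multiplying the components: (p − 279)·(-798) = (-273)·(-798).
Solving gives p = 6.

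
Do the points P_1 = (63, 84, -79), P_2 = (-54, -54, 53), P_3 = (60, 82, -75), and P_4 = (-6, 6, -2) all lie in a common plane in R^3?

No

A normal to the plane through P_1, P_2, P_3 is n = P_1P_2 × P_1P_3 = (-288, 72, -180).
The plane has equation n·P = 2124. For P_4: n·P_4 = 2520.
2520 ≠ 2124, so P_4 is off the plane.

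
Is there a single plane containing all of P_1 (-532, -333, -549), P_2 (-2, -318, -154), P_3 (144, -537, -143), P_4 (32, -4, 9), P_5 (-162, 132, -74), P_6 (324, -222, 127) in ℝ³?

No

The plane through P_1, P_2, P_3 has normal n = P_1P_2 × P_1P_3 = (86670, 51840, -118260) and equation n·P = 1553580.
Checking the remaining points: n·P_4 = 1501740, n·P_5 = 1553580, n·P_6 = 1553580.
Since n·P_4 = 1501740 ≠ 1553580, P_4 is off the plane and the points are not all coplanar.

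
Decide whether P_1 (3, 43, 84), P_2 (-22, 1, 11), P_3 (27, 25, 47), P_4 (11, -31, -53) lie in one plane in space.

No

The four points are coplanar iff the 3×3 determinant with rows P_1P_2, P_1P_3, P_1P_4 is zero.
Rows: (-25, -42, -73), (24, -18, -37), (8, -74, -137).
Expanding along the first row: (-25)(-272) − (-42)(-2992) + (-73)(-1632) = 272.
Nonzero ⇒ not coplanar.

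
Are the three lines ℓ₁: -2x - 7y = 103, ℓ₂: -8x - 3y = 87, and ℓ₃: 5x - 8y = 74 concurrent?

Yes

Intersecting ℓ₁ and ℓ₂: solving the 2×2 system gives (x, y) = (-6, -13).
Substitute into ℓ₃: (5)(-6) + (-8)(-13) = 74.
This equals 74, so (-6, -13) lies on all three lines and they are concurrent.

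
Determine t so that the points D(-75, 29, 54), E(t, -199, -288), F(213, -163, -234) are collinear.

Collinearity requires DE × DF = 0; each component is linear in t.
The y-component gives (288)t + (-76896) = 0, so t = 267.
The remaining components then also vanish.

267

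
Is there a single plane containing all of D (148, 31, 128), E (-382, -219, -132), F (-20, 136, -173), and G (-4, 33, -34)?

Yes

The four points are coplanar iff the 3×3 determinant with rows DE, DF, DG is zero.
Rows: (-530, -250, -260), (-168, 105, -301), (-152, 2, -162).
Expanding along the first row: (-530)(-16408) − (-250)(-18536) + (-260)(15624) = 0.
Zero determinant ⇒ coplanar.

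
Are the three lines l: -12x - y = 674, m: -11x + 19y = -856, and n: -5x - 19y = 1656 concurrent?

Yes

Lines aᵢx + bᵢy = cᵢ with pairwise distinct directions are concurrent exactly when det[aᵢ bᵢ cᵢ] = 0.
Here the determinant is 0.
It vanishes, so the lines are concurrent at (-50, -74).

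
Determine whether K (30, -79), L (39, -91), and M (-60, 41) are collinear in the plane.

KL = (9, -12), KM = (-90, 120).
det[KL; KM] = (9)(120) − (-12)(-90) = 0.
The determinant is zero, so the points are collinear.

Yes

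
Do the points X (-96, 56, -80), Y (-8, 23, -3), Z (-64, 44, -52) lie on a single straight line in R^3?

Yes

XY = (88, -33, 77), XZ = (32, -12, 28).
Each component of XZ is 4/11 times the corresponding component of XY, so XZ = 4/11·XY and the points are collinear.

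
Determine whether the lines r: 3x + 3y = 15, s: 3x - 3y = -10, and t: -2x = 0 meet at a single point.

No

The three lines meet at one point iff the augmented coefficient matrix [aᵢ bᵢ cᵢ] has rank < 3, i.e. its determinant vanishes.
Here the determinant is -30.
Nonzero, so no common point exists.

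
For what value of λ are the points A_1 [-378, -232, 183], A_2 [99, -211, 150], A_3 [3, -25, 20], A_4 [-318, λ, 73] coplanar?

-82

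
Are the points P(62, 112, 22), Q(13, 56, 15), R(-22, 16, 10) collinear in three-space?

PQ = (-49, -56, -7), PR = (-84, -96, -12).
Each component of PR is 12/7 times the corresponding component of PQ, so PR = 12/7·PQ and the points are collinear.

Yes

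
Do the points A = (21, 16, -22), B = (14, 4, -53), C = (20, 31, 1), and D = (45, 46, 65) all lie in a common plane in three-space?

The four points are coplanar iff the 3×3 determinant with rows AB, AC, AD is zero.
Rows: (-7, -12, -31), (-1, 15, 23), (24, 30, 87).
Expanding along the first row: (-7)(615) − (-12)(-639) + (-31)(-390) = 117.
Nonzero ⇒ not coplanar.

No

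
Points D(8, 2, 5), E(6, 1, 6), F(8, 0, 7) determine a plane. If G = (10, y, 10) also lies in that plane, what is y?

Coplanarity requires DE · (DF × DG) = 0.
DE = (-2, -1, 1), DF = (0, -2, 2); the triple product is linear in y with coefficient 4 and constant term 12.
Setting it to zero: y = -3.

-3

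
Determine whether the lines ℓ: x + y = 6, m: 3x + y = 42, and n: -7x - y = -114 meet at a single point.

Yes

The three lines meet at one point iff the augmented coefficient matrix [aᵢ bᵢ cᵢ] has rank < 3, i.e. its determinant vanishes.
Here the determinant is 0.
It vanishes, so the lines are concurrent at (18, -12).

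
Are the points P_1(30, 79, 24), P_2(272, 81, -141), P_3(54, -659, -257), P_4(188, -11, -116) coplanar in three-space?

With P_1 as base: P_1P_2 = (242, 2, -165), P_1P_3 = (24, -738, -281), P_1P_4 = (158, -90, -140).
P_1P_3 × P_1P_4 = (78030, -41038, 114444).
P_1P_2 · (P_1P_3 × P_1P_4) = -82076.
Since -82076 ≠ 0, the four points are not coplanar.

No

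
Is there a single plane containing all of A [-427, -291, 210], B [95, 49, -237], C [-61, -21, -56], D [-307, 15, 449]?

Yes

The four points are coplanar iff the 3×3 determinant with rows AB, AC, AD is zero.
Rows: (522, 340, -447), (366, 270, -266), (120, 306, 239).
Expanding along the first row: (522)(145926) − (340)(119394) + (-447)(79596) = 0.
Zero determinant ⇒ coplanar.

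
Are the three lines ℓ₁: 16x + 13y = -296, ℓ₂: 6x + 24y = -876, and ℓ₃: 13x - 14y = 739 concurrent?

Intersecting ℓ₁ and ℓ₂: solving the 2×2 system gives (x, y) = (14, -40).
Substitute into ℓ₃: (13)(14) + (-14)(-40) = 742.
But ℓ₃ requires 739 ≠ 742, so the three lines have no common point.

No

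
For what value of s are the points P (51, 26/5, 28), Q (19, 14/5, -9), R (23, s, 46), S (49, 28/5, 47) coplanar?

22/5

Coplanarity ⇔ det[PQ; PR; PS] = 0.
Expanding, this is linear in s: (-682)s + (15004/5) = 0.
So s = 22/5.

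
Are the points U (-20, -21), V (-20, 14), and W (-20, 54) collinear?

UV = (0, 35), UW = (0, 75).
Checking proportionality: UW = 15/7·UV, so the vectors are parallel and the points are collinear.

Yes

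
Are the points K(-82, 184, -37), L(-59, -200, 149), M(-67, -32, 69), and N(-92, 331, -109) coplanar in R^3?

With K as base: KL = (23, -384, 186), KM = (15, -216, 106), KN = (-10, 147, -72).
KM × KN = (-30, 20, 45).
KL · (KM × KN) = 0.
The scalar triple product vanishes, so the four points are coplanar.

Yes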